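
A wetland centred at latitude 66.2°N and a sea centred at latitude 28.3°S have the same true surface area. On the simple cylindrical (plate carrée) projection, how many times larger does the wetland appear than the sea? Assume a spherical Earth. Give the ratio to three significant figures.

In the plate carrée (x = Rλ, y = Rφ), meridians are true-scale (h = 1) and parallels are stretched by k = sec φ.
Areal scale at 66.2°: h·k = 1.000 × 2.478 = 2.478.
Areal scale at 28.3°: h·k = 1.000 × 1.136 = 1.136.
Ratio = 2.478/1.136 ≈ 2.18.

2.18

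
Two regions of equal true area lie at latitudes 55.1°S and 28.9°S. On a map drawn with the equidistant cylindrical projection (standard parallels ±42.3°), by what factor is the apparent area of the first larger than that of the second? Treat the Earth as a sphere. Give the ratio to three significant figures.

The equidistant cylindrical projection with φ₀ = 42.3° has h = 1 (meridians true) and k = cos φ₀ / cos φ along parallels.
Areal scale at 55.1°: h·k = 1.000 × 1.293 = 1.293.
Areal scale at 28.9°: h·k = 1.000 × 0.8448 = 0.8448.
Ratio = 1.293/0.8448 ≈ 1.53.

1.53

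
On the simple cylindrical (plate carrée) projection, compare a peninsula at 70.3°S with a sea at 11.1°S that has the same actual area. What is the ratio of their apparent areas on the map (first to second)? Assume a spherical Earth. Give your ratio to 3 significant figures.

In the plate carrée (x = Rλ, y = Rφ), meridians are true-scale (h = 1) and parallels are stretched by k = sec φ.
Areal scale at 70.3°: h·k = 1.000 × 2.967 = 2.967.
Areal scale at 11.1°: h·k = 1.000 × 1.019 = 1.019.
Ratio = 2.967/1.019 ≈ 2.91.

2.91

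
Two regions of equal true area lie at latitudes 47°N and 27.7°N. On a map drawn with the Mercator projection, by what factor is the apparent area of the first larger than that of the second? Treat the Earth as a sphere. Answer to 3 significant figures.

1.69

On Mercator, area is exaggerated by sec²φ = 1/cos²φ.
At 47°: sec²(47°) = 1/0.6820² = 2.150.
At 27.7°: sec²(27.7°) = 1/0.8854² = 1.276.
Ratio = 2.150/1.276 = cos²(27.7°)/cos²(47°) ≈ 1.69.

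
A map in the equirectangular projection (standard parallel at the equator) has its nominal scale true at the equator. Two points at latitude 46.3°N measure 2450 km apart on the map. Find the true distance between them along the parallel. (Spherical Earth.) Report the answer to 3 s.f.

Plate carrée maps x = Rλ, y = Rφ. The meridian scale is h = 1 and the parallel scale is k = 1/cos φ = sec φ.
Along the parallel at 46.3°, map distances are exaggerated by k = sec 46.3° = 1.447.
True distance = 2450 / 1.447 = 2450 × cos 46.3° ≈ 1690 km.

1690 km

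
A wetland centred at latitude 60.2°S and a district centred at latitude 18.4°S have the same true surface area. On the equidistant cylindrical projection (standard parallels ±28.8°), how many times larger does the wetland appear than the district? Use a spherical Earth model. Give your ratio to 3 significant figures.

The equidistant cylindrical projection with φ₀ = 28.8° has h = 1 (meridians true) and k = cos φ₀ / cos φ along parallels.
Areal scale at 60.2°: h·k = 1.000 × 1.763 = 1.763.
Areal scale at 18.4°: h·k = 1.000 × 0.9235 = 0.9235.
Ratio = 1.763/0.9235 ≈ 1.91.

1.91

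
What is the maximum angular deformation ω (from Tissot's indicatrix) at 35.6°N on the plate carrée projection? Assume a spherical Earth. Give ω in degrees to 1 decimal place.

For the equirectangular projection with φ₀ = 0 (plate carrée), h = 1 along meridians and k = sec φ along parallels.
At 35.6°: h = 1.000, k = 1.230; principal scales a = 1.230, b = 1.000.
sin(ω/2) = (a − b)/(a + b) = 0.2299/2.230 = 0.1031, so ω = 2 arcsin(0.1031) ≈ 11.8°.

11.8°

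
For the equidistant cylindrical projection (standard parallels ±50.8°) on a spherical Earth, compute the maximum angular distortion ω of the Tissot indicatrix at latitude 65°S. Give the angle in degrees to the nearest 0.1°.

In the equirectangular projection with standard parallel φ₀ = 50.8° (x = Rλ cos φ₀, y = Rφ), meridians are true-scale (h = 1) and the parallel scale is k = cos φ₀ / cos φ.
At 65°: h = 1.000, k = 1.496; principal scales a = 1.496, b = 1.000.
sin(ω/2) = (a − b)/(a + b) = 0.4955/2.496 = 0.1986, so ω = 2 arcsin(0.1986) ≈ 22.9°.

22.9°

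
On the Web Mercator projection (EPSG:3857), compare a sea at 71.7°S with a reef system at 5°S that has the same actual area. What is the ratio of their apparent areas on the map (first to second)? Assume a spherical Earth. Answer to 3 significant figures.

10.1

Mercator is conformal with k = sec φ, so areal scale = k² = sec²φ.
At 71.7°: sec²(71.7°) = 1/0.3140² = 10.14.
At 5°: sec²(5°) = 1/0.9962² = 1.008.
Ratio = 10.14/1.008 = cos²(5°)/cos²(71.7°) ≈ 10.1.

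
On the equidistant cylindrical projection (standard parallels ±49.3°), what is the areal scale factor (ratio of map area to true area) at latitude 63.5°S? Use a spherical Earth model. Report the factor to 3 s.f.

The equidistant cylindrical projection with φ₀ = 49.3° has h = 1 (meridians true) and k = cos φ₀ / cos φ along parallels.
Areal scale = h·k = 1 × cos φ₀ / cos φ; at 63.5°, h = 1.000, k = 1.461, so h·k = 1.461.

1.46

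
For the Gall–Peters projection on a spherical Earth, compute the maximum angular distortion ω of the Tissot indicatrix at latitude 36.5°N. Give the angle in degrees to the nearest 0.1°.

Gall–Peters is a cylindrical equal-area projection with standard parallels at ±45°. A cylindrical equal-area projection with standard parallel φ₀ has meridian scale h = cos φ / cos φ₀ and parallel scale k = cos φ₀ / cos φ (so areas are preserved, h·k = 1).
At 36.5°: h = 1.137, k = 0.8796; principal scales a = 1.137, b = 0.8796.
sin(ω/2) = (a − b)/(a + b) = 0.2572/2.016 = 0.1275, so ω = 2 arcsin(0.1275) ≈ 14.7°.

14.7°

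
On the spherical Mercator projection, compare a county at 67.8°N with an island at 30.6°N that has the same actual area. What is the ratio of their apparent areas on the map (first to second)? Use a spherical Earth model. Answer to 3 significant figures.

Mercator is conformal with k = sec φ, so areal scale = k² = sec²φ.
At 67.8°: sec²(67.8°) = 1/0.3778² = 7.005.
At 30.6°: sec²(30.6°) = 1/0.8607² = 1.350.
Ratio = 7.005/1.350 = cos²(30.6°)/cos²(67.8°) ≈ 5.19.

5.19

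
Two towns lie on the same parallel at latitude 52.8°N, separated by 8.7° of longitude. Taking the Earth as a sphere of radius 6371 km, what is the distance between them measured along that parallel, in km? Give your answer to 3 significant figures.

585 km

Arc length along a parallel = R cos φ · Δλ (with Δλ in radians).
= 6371 × cos 52.8° × (8.7° × π/180) = 6371 × 0.6046 × 0.1518 ≈ 585 km.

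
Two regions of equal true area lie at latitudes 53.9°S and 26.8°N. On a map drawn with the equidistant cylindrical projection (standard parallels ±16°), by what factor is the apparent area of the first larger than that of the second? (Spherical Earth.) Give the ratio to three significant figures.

The equidistant cylindrical projection with φ₀ = 16° has h = 1 (meridians true) and k = cos φ₀ / cos φ along parallels.
Areal scale at 53.9°: h·k = 1.000 × 1.631 = 1.631.
Areal scale at 26.8°: h·k = 1.000 × 1.077 = 1.077.
Ratio = 1.631/1.077 ≈ 1.51.

1.51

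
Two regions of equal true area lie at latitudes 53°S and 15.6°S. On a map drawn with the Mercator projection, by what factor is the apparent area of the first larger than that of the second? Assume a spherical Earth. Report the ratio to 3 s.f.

2.56

Mercator areal scale is sec²φ.
At 53°: sec²(53°) = 1/0.6018² = 2.761.
At 15.6°: sec²(15.6°) = 1/0.9632² = 1.078.
Ratio = 2.761/1.078 = cos²(15.6°)/cos²(53°) ≈ 2.56.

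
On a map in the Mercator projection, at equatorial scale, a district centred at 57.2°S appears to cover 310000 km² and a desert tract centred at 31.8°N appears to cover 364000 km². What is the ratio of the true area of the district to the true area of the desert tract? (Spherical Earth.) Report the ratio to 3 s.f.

0.346

Since Mercator area scale is 1/cos²φ, the true area equals the apparent area multiplied by cos²φ.
True area of district: 310000 × cos²(57.2°) = 310000 × 0.2934 = 90970 km².
True area of desert tract: 364000 × cos²(31.8°) = 364000 × 0.7223 = 262900 km².
Ratio = 90970 / 262900 ≈ 0.346.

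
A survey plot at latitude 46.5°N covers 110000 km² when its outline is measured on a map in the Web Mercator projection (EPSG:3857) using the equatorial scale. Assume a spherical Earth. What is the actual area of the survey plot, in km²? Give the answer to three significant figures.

For Mercator, h = k = sec φ (a conformal cylindrical projection has a single point scale, 1/cos φ).
Areal scale = k² = sec²φ = 1/cos²(46.5°) = 1/0.6884² = 2.110.
True area = apparent / (areal scale) = 110000 / 2.110 ≈ 52100 km².

52100 km²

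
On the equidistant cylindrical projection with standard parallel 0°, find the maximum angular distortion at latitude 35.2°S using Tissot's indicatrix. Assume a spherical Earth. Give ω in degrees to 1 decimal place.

11.6°

In the plate carrée (x = Rλ, y = Rφ), meridians are true-scale (h = 1) and parallels are stretched by k = sec φ.
At 35.2°: h = 1.000, k = 1.224; principal scales a = 1.224, b = 1.000.
sin(ω/2) = (a − b)/(a + b) = 0.2238/2.224 = 0.1006, so ω = 2 arcsin(0.1006) ≈ 11.6°.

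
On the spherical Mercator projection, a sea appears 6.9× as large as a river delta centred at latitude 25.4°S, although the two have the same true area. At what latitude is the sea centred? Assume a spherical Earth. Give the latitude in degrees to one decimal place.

On Mercator, (apparent₁)/(apparent₂) = sec²φ₁ / sec²φ₂ when true areas are equal.
cos²φ₂ / cos²φ₁ = 6.9  ⇒  cos φ₁ = cos 25.4° / √6.9 = 0.9033/2.627 = 0.3439.
φ₁ = arccos(0.3439) ≈ 69.9°.

69.9°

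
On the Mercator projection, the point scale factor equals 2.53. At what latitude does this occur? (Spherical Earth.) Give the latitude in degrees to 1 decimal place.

66.7°

Mercator scale is k = sec φ = 1/cos φ.
1/cos φ = 2.53  ⇒  cos φ = 0.3953  ⇒  φ = arccos(0.3953) ≈ 66.7°.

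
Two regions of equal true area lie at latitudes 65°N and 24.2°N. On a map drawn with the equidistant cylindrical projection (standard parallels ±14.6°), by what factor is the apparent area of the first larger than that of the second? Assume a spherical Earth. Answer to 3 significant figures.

2.16

With standard parallel φ₀ = 14.6°, the equirectangular projection gives x = Rλ cos φ₀, y = Rφ, so h = 1 and k = cos 14.6° / cos φ.
Areal scale at 65°: h·k = 1.000 × 2.290 = 2.290.
Areal scale at 24.2°: h·k = 1.000 × 1.061 = 1.061.
Ratio = 2.290/1.061 ≈ 2.16.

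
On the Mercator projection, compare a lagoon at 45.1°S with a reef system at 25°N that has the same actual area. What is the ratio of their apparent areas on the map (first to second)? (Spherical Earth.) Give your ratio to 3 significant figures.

On Mercator, area is exaggerated by sec²φ = 1/cos²φ.
At 45.1°: sec²(45.1°) = 1/0.7059² = 2.007.
At 25°: sec²(25°) = 1/0.9063² = 1.217.
Ratio = 2.007/1.217 = cos²(25°)/cos²(45.1°) ≈ 1.65.

1.65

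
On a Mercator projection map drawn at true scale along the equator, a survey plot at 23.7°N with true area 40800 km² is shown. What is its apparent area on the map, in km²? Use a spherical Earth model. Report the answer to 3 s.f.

48700 km²

The Mercator projection is conformal; its linear scale factor is the same in every direction and equals sec φ = 1/cos φ.
Areal scale = k² = sec²φ = 1/cos²(23.7°) = 1/0.9157² = 1.193.
Apparent area = 40800 × 1.193 ≈ 48700 km².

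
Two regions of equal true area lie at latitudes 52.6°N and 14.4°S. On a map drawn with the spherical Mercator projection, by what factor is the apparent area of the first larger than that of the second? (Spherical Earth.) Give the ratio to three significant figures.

2.54

Mercator areal scale is sec²φ.
At 52.6°: sec²(52.6°) = 1/0.6074² = 2.711.
At 14.4°: sec²(14.4°) = 1/0.9686² = 1.066.
Ratio = 2.711/1.066 = cos²(14.4°)/cos²(52.6°) ≈ 2.54.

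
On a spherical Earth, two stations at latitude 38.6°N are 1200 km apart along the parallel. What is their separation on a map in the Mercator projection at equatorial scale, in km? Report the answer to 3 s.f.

For Mercator, h = k = sec φ (a conformal cylindrical projection has a single point scale, 1/cos φ).
Along the parallel, k = sec 38.6° = 1/0.7815 = 1.280.
Map distance = 1200 × 1.280 ≈ 1540 km.

1540 km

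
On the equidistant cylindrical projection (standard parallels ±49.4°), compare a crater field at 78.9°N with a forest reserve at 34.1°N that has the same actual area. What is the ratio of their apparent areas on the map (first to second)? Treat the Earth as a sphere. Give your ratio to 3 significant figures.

4.30

The equidistant cylindrical projection with φ₀ = 49.4° has h = 1 (meridians true) and k = cos φ₀ / cos φ along parallels.
Areal scale at 78.9°: h·k = 1.000 × 3.380 = 3.380.
Areal scale at 34.1°: h·k = 1.000 × 0.7859 = 0.7859.
Ratio = 3.380/0.7859 ≈ 4.30.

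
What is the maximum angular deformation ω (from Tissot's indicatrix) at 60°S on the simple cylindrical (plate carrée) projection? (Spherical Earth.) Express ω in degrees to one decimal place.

Plate carrée maps x = Rλ, y = Rφ. The meridian scale is h = 1 and the parallel scale is k = 1/cos φ = sec φ.
At 60°: h = 1.000, k = 2.000; principal scales a = 2.000, b = 1.000.
sin(ω/2) = (a − b)/(a + b) = 1.0000/3.000 = 0.3333, so ω = 2 arcsin(0.3333) ≈ 38.9°.

38.9°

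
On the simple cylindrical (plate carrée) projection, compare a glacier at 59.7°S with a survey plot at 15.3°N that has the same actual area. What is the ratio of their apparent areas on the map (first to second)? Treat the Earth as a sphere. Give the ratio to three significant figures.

For the equirectangular projection with φ₀ = 0 (plate carrée), h = 1 along meridians and k = sec φ along parallels.
Areal scale at 59.7°: h·k = 1.000 × 1.982 = 1.982.
Areal scale at 15.3°: h·k = 1.000 × 1.037 = 1.037.
Ratio = 1.982/1.037 ≈ 1.91.

1.91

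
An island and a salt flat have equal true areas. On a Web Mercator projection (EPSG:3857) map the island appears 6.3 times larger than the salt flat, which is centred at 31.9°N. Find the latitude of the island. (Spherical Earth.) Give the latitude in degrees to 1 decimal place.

For equal true areas on Mercator, apparent areas scale as sec²φ, so the ratio is cos²φ₂ / cos²φ₁.
cos²φ₂ / cos²φ₁ = 6.3  ⇒  cos φ₁ = cos 31.9° / √6.3 = 0.8490/2.510 = 0.3382.
φ₁ = arccos(0.3382) ≈ 70.2°.

70.2°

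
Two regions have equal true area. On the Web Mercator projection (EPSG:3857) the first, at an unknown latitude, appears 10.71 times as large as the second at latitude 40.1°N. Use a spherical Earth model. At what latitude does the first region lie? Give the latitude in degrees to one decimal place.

For equal true areas on Mercator, apparent areas scale as sec²φ, so the ratio is cos²φ₂ / cos²φ₁.
cos²φ₂ / cos²φ₁ = 10.71  ⇒  cos φ₁ = cos 40.1° / √10.71 = 0.7649/3.273 = 0.2337.
φ₁ = arccos(0.2337) ≈ 76.5°.

76.5°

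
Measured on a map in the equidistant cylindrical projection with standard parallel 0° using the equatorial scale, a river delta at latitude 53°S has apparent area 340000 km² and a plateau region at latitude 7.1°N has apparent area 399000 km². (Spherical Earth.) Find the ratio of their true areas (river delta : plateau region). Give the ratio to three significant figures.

0.517

On the plate carrée, areal scale = h·k = 1 × sec φ, so true area = apparent × cos φ.
True area of river delta: 340000 × cos(53°) = 340000 × 0.6018 = 204600 km².
True area of plateau region: 399000 × cos(7.1°) = 399000 × 0.9923 = 395900 km².
Ratio = 204600 / 395900 ≈ 0.517.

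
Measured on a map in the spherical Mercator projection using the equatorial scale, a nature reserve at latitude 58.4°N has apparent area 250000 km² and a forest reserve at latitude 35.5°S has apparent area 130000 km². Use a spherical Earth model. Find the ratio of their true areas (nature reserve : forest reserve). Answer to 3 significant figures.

0.797

On Mercator the areal scale is sec²φ, so true area = apparent × cos²φ.
True area of nature reserve: 250000 × cos²(58.4°) = 250000 × 0.2746 = 68640 km².
True area of forest reserve: 130000 × cos²(35.5°) = 130000 × 0.6628 = 86160 km².
Ratio = 68640 / 86160 ≈ 0.797.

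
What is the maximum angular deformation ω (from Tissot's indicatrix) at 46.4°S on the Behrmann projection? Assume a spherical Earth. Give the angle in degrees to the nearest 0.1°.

25.9°

Behrmann is a cylindrical equal-area projection with standard parallels at ±30°. A cylindrical equal-area projection with standard parallel φ₀ has meridian scale h = cos φ / cos φ₀ and parallel scale k = cos φ₀ / cos φ (so areas are preserved, h·k = 1).
At 46.4°: h = 0.7963, k = 1.256; principal scales a = 1.256, b = 0.7963.
sin(ω/2) = (a − b)/(a + b) = 0.4595/2.052 = 0.2239, so ω = 2 arcsin(0.2239) ≈ 25.9°.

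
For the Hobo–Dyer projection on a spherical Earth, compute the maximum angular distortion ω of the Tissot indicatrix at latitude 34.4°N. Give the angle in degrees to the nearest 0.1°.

The Hobo–Dyer projection is cylindrical equal-area with φ₀ = 37.5°. A cylindrical equal-area projection with standard parallel φ₀ has meridian scale h = cos φ / cos φ₀ and parallel scale k = cos φ₀ / cos φ (so areas are preserved, h·k = 1).
At 34.4°: h = 1.040, k = 0.9615; principal scales a = 1.040, b = 0.9615.
sin(ω/2) = (a − b)/(a + b) = 0.07852/2.002 = 0.03923, so ω = 2 arcsin(0.03923) ≈ 4.5°.

4.5°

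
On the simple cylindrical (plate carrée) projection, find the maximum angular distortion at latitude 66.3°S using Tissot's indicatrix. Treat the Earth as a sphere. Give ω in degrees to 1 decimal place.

50.5°

For the equirectangular projection with φ₀ = 0 (plate carrée), h = 1 along meridians and k = sec φ along parallels.
At 66.3°: h = 1.000, k = 2.488; principal scales a = 2.488, b = 1.000.
sin(ω/2) = (a − b)/(a + b) = 1.488/3.488 = 0.4266, so ω = 2 arcsin(0.4266) ≈ 50.5°.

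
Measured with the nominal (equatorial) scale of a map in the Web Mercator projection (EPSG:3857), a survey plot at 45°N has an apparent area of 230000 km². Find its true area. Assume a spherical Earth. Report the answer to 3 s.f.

115000 km²

Mercator is conformal, so the point scale is isotropic: h = k = sec φ = 1/cos φ.
Areal scale = k² = sec²φ = 1/cos²(45°) = 1/0.7071² = 2.000.
True area = apparent / (areal scale) = 230000 / 2.000 ≈ 115000 km².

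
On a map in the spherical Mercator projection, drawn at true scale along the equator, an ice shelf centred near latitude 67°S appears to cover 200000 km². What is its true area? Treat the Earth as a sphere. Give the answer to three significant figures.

The Mercator projection is conformal; its linear scale factor is the same in every direction and equals sec φ = 1/cos φ.
Areal scale = k² = sec²φ = 1/cos²(67°) = 1/0.3907² = 6.550.
True area = apparent / (areal scale) = 200000 / 6.550 ≈ 30500 km².

30500 km²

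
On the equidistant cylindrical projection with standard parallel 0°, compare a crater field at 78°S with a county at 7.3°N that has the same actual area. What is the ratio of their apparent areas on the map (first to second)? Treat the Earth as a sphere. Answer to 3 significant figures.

In the plate carrée (x = Rλ, y = Rφ), meridians are true-scale (h = 1) and parallels are stretched by k = sec φ.
Areal scale at 78°: h·k = 1.000 × 4.810 = 4.810.
Areal scale at 7.3°: h·k = 1.000 × 1.008 = 1.008.
Ratio = 4.810/1.008 ≈ 4.77.

4.77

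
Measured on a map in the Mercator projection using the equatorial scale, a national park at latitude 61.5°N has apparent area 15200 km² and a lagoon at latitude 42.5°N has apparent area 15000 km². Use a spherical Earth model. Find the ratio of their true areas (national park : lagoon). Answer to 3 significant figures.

0.424

Mercator's areal exaggeration is sec²φ; hence true area = (apparent area) · cos²φ.
True area of national park: 15200 × cos²(61.5°) = 15200 × 0.2277 = 3461 km².
True area of lagoon: 15000 × cos²(42.5°) = 15000 × 0.5436 = 8154 km².
Ratio = 3461 / 8154 ≈ 0.424.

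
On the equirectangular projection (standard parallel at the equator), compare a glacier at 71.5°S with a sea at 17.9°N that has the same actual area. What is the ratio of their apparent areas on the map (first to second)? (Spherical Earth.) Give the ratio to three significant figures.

3.00

Plate carrée maps x = Rλ, y = Rφ. The meridian scale is h = 1 and the parallel scale is k = 1/cos φ = sec φ.
Areal scale at 71.5°: h·k = 1.000 × 3.152 = 3.152.
Areal scale at 17.9°: h·k = 1.000 × 1.051 = 1.051.
Ratio = 3.152/1.051 ≈ 3.00.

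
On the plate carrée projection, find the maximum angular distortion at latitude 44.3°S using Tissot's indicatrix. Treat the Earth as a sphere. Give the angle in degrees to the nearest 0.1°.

19.1°

For the equirectangular projection with φ₀ = 0 (plate carrée), h = 1 along meridians and k = sec φ along parallels.
At 44.3°: h = 1.000, k = 1.397; principal scales a = 1.397, b = 1.000.
sin(ω/2) = (a − b)/(a + b) = 0.3972/2.397 = 0.1657, so ω = 2 arcsin(0.1657) ≈ 19.1°.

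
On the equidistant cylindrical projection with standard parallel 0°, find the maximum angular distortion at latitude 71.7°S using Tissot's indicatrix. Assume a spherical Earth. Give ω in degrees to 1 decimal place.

Plate carrée maps x = Rλ, y = Rφ. The meridian scale is h = 1 and the parallel scale is k = 1/cos φ = sec φ.
At 71.7°: h = 1.000, k = 3.185; principal scales a = 3.185, b = 1.000.
sin(ω/2) = (a − b)/(a + b) = 2.185/4.185 = 0.5221, so ω = 2 arcsin(0.5221) ≈ 62.9°.

62.9°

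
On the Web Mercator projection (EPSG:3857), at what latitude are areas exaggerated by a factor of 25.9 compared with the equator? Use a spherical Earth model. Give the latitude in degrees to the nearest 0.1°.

Mercator areal scale is sec²φ.
sec²φ = 25.9  ⇒  cos²φ = 0.03861  ⇒  cos φ = 0.1965.
φ = arccos(0.1965) ≈ 78.7°.

78.7°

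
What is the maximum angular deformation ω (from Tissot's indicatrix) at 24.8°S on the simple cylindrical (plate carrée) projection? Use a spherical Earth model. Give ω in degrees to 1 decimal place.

Plate carrée maps x = Rλ, y = Rφ. The meridian scale is h = 1 and the parallel scale is k = 1/cos φ = sec φ.
At 24.8°: h = 1.000, k = 1.102; principal scales a = 1.102, b = 1.000.
sin(ω/2) = (a − b)/(a + b) = 0.1016/2.102 = 0.04834, so ω = 2 arcsin(0.04834) ≈ 5.5°.

5.5°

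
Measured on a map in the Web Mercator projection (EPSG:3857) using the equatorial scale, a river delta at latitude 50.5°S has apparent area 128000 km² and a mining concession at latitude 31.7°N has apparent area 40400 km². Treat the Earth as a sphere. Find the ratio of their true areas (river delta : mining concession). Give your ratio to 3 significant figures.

Mercator's areal exaggeration is sec²φ; hence true area = (apparent area) · cos²φ.
True area of river delta: 128000 × cos²(50.5°) = 128000 × 0.4046 = 51790 km².
True area of mining concession: 40400 × cos²(31.7°) = 40400 × 0.7239 = 29240 km².
Ratio = 51790 / 29240 ≈ 1.77.

1.77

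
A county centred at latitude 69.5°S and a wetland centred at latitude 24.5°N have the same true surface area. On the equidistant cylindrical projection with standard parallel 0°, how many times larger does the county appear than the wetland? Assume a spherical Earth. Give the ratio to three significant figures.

2.60

For the equirectangular projection with φ₀ = 0 (plate carrée), h = 1 along meridians and k = sec φ along parallels.
Areal scale at 69.5°: h·k = 1.000 × 2.855 = 2.855.
Areal scale at 24.5°: h·k = 1.000 × 1.099 = 1.099.
Ratio = 2.855/1.099 ≈ 2.60.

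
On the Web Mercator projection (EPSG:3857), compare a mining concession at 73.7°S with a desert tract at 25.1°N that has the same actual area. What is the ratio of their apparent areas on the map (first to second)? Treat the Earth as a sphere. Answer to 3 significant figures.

10.4

On Mercator, area is exaggerated by sec²φ = 1/cos²φ.
At 73.7°: sec²(73.7°) = 1/0.2807² = 12.69.
At 25.1°: sec²(25.1°) = 1/0.9056² = 1.219.
Ratio = 12.69/1.219 = cos²(25.1°)/cos²(73.7°) ≈ 10.4.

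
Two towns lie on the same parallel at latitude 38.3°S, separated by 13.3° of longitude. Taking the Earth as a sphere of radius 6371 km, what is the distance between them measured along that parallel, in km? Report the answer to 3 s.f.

1160 km

Arc length along a parallel = R cos φ · Δλ (with Δλ in radians).
= 6371 × cos 38.3° × (13.3° × π/180) = 6371 × 0.7848 × 0.2321 ≈ 1160 km.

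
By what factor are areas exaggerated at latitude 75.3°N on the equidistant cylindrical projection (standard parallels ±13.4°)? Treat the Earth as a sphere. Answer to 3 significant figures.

3.83

The equidistant cylindrical projection with φ₀ = 13.4° has h = 1 (meridians true) and k = cos φ₀ / cos φ along parallels.
Areal scale = h·k = 1 × cos φ₀ / cos φ; at 75.3°, h = 1.000, k = 3.833, so h·k = 3.833.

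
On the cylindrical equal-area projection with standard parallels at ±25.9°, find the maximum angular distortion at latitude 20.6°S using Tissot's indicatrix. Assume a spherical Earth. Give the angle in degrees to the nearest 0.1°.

For cylindrical equal-area with standard parallel φ₀, h = cos φ / cos φ₀ and k = cos φ₀ / cos φ, so h·k = 1.
At 20.6°: h = 1.041, k = 0.9610; principal scales a = 1.041, b = 0.9610.
sin(ω/2) = (a − b)/(a + b) = 0.07957/2.002 = 0.03975, so ω = 2 arcsin(0.03975) ≈ 4.6°.

4.6°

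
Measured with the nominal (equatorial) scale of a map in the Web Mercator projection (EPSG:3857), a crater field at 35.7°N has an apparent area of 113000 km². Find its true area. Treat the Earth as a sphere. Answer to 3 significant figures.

74500 km²

For Mercator, h = k = sec φ (a conformal cylindrical projection has a single point scale, 1/cos φ).
Areal scale = k² = sec²φ = 1/cos²(35.7°) = 1/0.8121² = 1.516.
True area = apparent / (areal scale) = 113000 / 1.516 ≈ 74500 km².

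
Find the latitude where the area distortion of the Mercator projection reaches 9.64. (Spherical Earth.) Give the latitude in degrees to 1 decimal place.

Mercator areal scale is sec²φ.
sec²φ = 9.64  ⇒  cos²φ = 0.1037  ⇒  cos φ = 0.3221.
φ = arccos(0.3221) ≈ 71.2°.

71.2°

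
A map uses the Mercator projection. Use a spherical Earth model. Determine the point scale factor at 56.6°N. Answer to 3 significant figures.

1.82

The Mercator projection is conformal; its linear scale factor is the same in every direction and equals sec φ = 1/cos φ.
k = 1/cos 56.6° = 1/0.5505 = 1.817.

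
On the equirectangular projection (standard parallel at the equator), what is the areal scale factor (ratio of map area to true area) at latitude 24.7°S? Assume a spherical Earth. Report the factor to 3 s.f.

1.10

Plate carrée maps x = Rλ, y = Rφ. The meridian scale is h = 1 and the parallel scale is k = 1/cos φ = sec φ.
Areal scale = h·k = 1 × sec φ; at 24.7°, h = 1.000, k = 1.101, so h·k = 1.101.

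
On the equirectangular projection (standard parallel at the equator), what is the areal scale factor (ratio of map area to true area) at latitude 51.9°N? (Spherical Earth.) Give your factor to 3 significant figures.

In the plate carrée (x = Rλ, y = Rφ), meridians are true-scale (h = 1) and parallels are stretched by k = sec φ.
Areal scale = h·k = 1 × sec φ; at 51.9°, h = 1.000, k = 1.621, so h·k = 1.621.

1.62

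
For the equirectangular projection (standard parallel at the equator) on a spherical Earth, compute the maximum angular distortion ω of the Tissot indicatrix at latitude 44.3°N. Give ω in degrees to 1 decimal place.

For the equirectangular projection with φ₀ = 0 (plate carrée), h = 1 along meridians and k = sec φ along parallels.
At 44.3°: h = 1.000, k = 1.397; principal scales a = 1.397, b = 1.000.
sin(ω/2) = (a − b)/(a + b) = 0.3972/2.397 = 0.1657, so ω = 2 arcsin(0.1657) ≈ 19.1°.

19.1°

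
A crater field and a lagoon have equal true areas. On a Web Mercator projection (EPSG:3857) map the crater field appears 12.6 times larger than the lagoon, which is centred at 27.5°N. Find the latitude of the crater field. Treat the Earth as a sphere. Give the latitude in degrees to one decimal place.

Mercator areal scale is sec²φ, so apparent-area ratio = sec²φ₁ / sec²φ₂ = cos²φ₂ / cos²φ₁.
cos²φ₂ / cos²φ₁ = 12.6  ⇒  cos φ₁ = cos 27.5° / √12.6 = 0.8870/3.550 = 0.2499.
φ₁ = arccos(0.2499) ≈ 75.5°.

75.5°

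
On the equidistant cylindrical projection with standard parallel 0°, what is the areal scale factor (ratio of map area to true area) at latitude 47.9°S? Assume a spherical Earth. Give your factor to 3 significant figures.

1.49

In the plate carrée (x = Rλ, y = Rφ), meridians are true-scale (h = 1) and parallels are stretched by k = sec φ.
Areal scale = h·k = 1 × sec φ; at 47.9°, h = 1.000, k = 1.492, so h·k = 1.492.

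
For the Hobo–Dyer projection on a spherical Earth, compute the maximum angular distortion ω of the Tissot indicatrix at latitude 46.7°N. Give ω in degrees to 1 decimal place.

16.6°

Hobo–Dyer is a cylindrical equal-area projection with standard parallels at ±37.5°. Cylindrical equal-area (φ₀ = 37.5°): h = cos φ / cos 37.5° along meridians, k = cos 37.5° / cos φ along parallels; h·k = 1.
At 46.7°: h = 0.8645, k = 1.157; principal scales a = 1.157, b = 0.8645.
sin(ω/2) = (a − b)/(a + b) = 0.2923/2.021 = 0.1446, so ω = 2 arcsin(0.1446) ≈ 16.6°.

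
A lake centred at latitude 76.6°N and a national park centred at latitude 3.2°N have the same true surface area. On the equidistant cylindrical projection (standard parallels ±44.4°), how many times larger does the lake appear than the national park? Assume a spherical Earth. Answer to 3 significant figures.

4.31

With standard parallel φ₀ = 44.4°, the equirectangular projection gives x = Rλ cos φ₀, y = Rφ, so h = 1 and k = cos 44.4° / cos φ.
Areal scale at 76.6°: h·k = 1.000 × 3.083 = 3.083.
Areal scale at 3.2°: h·k = 1.000 × 0.7156 = 0.7156.
Ratio = 3.083/0.7156 ≈ 4.31.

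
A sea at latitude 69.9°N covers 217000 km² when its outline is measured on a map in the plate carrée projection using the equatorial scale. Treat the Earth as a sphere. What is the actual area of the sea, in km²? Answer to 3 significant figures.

74600 km²

In the plate carrée (x = Rλ, y = Rφ), meridians are true-scale (h = 1) and parallels are stretched by k = sec φ.
Areal scale = h·k = 1 × sec φ; at 69.9°, h = 1.000, k = 2.910, so h·k = 2.910.
True area = apparent / (areal scale) = 217000 / 2.910 ≈ 74600 km².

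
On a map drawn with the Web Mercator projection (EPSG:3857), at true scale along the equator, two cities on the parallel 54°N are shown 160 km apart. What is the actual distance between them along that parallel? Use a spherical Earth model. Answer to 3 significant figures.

94.0 km

The Mercator projection is conformal; its linear scale factor is the same in every direction and equals sec φ = 1/cos φ.
Along the parallel at 54°, map distances are exaggerated by k = sec 54° = 1.701.
True distance = 160 / 1.701 = 160 × cos 54° ≈ 94.0 km.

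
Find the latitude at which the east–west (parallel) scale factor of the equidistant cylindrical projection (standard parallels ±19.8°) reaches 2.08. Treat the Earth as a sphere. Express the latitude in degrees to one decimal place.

63.1°

With standard parallel φ₀ = 19.8°, the equirectangular projection gives x = Rλ cos φ₀, y = Rφ, so h = 1 and k = cos 19.8° / cos φ.
k = cos φ₀ / cos φ = 2.08  ⇒  cos φ = cos 19.8° / 2.08 = 0.4523.
φ = arccos(0.4523) ≈ 63.1°.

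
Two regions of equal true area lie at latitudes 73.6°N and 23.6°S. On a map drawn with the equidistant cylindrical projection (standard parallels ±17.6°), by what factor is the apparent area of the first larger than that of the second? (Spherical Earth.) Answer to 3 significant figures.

The equidistant cylindrical projection with φ₀ = 17.6° has h = 1 (meridians true) and k = cos φ₀ / cos φ along parallels.
Areal scale at 73.6°: h·k = 1.000 × 3.376 = 3.376.
Areal scale at 23.6°: h·k = 1.000 × 1.040 = 1.040.
Ratio = 3.376/1.040 ≈ 3.25.

3.25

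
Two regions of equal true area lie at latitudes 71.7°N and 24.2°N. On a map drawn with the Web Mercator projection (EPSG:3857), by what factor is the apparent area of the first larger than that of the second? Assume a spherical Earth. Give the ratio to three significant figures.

Mercator areal scale is sec²φ.
At 71.7°: sec²(71.7°) = 1/0.3140² = 10.14.
At 24.2°: sec²(24.2°) = 1/0.9121² = 1.202.
Ratio = 10.14/1.202 = cos²(24.2°)/cos²(71.7°) ≈ 8.44.

8.44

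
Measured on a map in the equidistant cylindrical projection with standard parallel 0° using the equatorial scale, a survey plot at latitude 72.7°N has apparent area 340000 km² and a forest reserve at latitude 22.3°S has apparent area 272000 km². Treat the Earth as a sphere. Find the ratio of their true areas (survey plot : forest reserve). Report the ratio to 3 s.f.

Plate carrée has h = 1 and k = sec φ, giving areal scale sec φ; true area = (apparent area) · cos φ.
True area of survey plot: 340000 × cos(72.7°) = 340000 × 0.2974 = 101100 km².
True area of forest reserve: 272000 × cos(22.3°) = 272000 × 0.9252 = 251700 km².
Ratio = 101100 / 251700 ≈ 0.402.

0.402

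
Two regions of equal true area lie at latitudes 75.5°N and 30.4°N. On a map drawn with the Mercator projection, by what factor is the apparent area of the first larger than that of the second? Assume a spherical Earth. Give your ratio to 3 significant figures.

Mercator is conformal with k = sec φ, so areal scale = k² = sec²φ.
At 75.5°: sec²(75.5°) = 1/0.2504² = 15.95.
At 30.4°: sec²(30.4°) = 1/0.8625² = 1.344.
Ratio = 15.95/1.344 = cos²(30.4°)/cos²(75.5°) ≈ 11.9.

11.9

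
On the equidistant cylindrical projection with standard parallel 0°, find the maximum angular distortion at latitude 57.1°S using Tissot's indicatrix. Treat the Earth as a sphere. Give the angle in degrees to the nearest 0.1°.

34.4°

Plate carrée maps x = Rλ, y = Rφ. The meridian scale is h = 1 and the parallel scale is k = 1/cos φ = sec φ.
At 57.1°: h = 1.000, k = 1.841; principal scales a = 1.841, b = 1.000.
sin(ω/2) = (a − b)/(a + b) = 0.8410/2.841 = 0.2960, so ω = 2 arcsin(0.2960) ≈ 34.4°.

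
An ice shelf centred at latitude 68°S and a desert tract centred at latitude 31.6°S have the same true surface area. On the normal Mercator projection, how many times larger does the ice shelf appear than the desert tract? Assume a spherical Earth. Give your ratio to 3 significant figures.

5.17

On Mercator, area is exaggerated by sec²φ = 1/cos²φ.
At 68°: sec²(68°) = 1/0.3746² = 7.126.
At 31.6°: sec²(31.6°) = 1/0.8517² = 1.378.
Ratio = 7.126/1.378 = cos²(31.6°)/cos²(68°) ≈ 5.17.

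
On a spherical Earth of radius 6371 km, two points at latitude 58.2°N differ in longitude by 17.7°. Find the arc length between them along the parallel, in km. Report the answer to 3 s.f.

1040 km

Arc length along a parallel = R cos φ · Δλ (with Δλ in radians).
= 6371 × cos 58.2° × (17.7° × π/180) = 6371 × 0.5270 × 0.3089 ≈ 1040 km.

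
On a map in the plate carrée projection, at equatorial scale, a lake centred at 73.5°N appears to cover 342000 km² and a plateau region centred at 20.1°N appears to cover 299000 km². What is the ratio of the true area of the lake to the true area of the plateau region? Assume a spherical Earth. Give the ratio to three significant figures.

On the plate carrée, areal scale = h·k = 1 × sec φ, so true area = apparent × cos φ.
True area of lake: 342000 × cos(73.5°) = 342000 × 0.2840 = 97130 km².
True area of plateau region: 299000 × cos(20.1°) = 299000 × 0.9391 = 280800 km².
Ratio = 97130 / 280800 ≈ 0.346.

0.346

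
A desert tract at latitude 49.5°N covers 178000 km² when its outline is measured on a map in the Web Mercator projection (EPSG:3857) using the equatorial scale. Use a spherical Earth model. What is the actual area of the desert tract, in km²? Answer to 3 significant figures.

75100 km²

For Mercator, h = k = sec φ (a conformal cylindrical projection has a single point scale, 1/cos φ).
Areal scale = k² = sec²φ = 1/cos²(49.5°) = 1/0.6494² = 2.371.
True area = apparent / (areal scale) = 178000 / 2.371 ≈ 75100 km².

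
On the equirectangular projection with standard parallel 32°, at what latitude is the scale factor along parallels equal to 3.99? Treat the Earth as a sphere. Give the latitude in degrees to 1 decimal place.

77.7°

In the equirectangular projection with standard parallel φ₀ = 32° (x = Rλ cos φ₀, y = Rφ), meridians are true-scale (h = 1) and the parallel scale is k = cos φ₀ / cos φ.
k = cos φ₀ / cos φ = 3.99  ⇒  cos φ = cos 32° / 3.99 = 0.2125.
φ = arccos(0.2125) ≈ 77.7°.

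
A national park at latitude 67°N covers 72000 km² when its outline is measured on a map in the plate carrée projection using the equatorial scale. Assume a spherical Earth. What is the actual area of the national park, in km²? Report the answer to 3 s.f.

Plate carrée maps x = Rλ, y = Rφ. The meridian scale is h = 1 and the parallel scale is k = 1/cos φ = sec φ.
Areal scale = h·k = 1 × sec φ; at 67°, h = 1.000, k = 2.559, so h·k = 2.559.
True area = apparent / (areal scale) = 72000 / 2.559 ≈ 28100 km².

28100 km²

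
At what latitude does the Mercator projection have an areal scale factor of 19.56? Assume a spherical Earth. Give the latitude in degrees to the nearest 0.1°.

Mercator areal scale is sec²φ.
sec²φ = 19.56  ⇒  cos²φ = 0.05112  ⇒  cos φ = 0.2261.
φ = arccos(0.2261) ≈ 76.9°.

76.9°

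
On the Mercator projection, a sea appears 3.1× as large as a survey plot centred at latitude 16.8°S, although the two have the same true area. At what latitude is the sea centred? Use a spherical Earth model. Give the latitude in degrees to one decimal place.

Mercator areal scale is sec²φ, so apparent-area ratio = sec²φ₁ / sec²φ₂ = cos²φ₂ / cos²φ₁.
cos²φ₂ / cos²φ₁ = 3.1  ⇒  cos φ₁ = cos 16.8° / √3.1 = 0.9573/1.761 = 0.5437.
φ₁ = arccos(0.5437) ≈ 57.1°.

57.1°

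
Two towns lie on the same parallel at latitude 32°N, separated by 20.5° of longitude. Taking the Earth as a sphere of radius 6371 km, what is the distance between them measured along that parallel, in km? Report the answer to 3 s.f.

1930 km

Arc length along a parallel = R cos φ · Δλ (with Δλ in radians).
= 6371 × cos 32° × (20.5° × π/180) = 6371 × 0.8480 × 0.3578 ≈ 1930 km.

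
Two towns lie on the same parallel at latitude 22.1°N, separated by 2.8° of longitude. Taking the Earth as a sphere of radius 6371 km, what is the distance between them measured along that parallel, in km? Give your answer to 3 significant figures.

288 km

Arc length along a parallel = R cos φ · Δλ (with Δλ in radians).
= 6371 × cos 22.1° × (2.8° × π/180) = 6371 × 0.9265 × 0.04887 ≈ 288 km.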